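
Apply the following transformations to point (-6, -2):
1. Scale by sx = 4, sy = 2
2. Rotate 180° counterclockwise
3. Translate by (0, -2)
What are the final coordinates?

Step 1: Scale → (-24, -4)
Step 2: Rotate 180° → (24, 4)
Step 3: Translate → (24, 2)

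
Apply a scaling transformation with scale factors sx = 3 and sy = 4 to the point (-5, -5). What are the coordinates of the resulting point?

Scaling matrix:
[[3, 0], [0, 4]]
Result: (-5 × 3, -5 × 4) = (-15, -20)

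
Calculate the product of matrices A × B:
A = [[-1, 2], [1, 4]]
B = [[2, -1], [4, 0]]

Matrix multiplication:
C[0][0] = -1×2 + 2×4 = 6
C[0][1] = -1×-1 + 2×0 = 1
C[1][0] = 1×2 + 4×4 = 18
C[1][1] = 1×-1 + 4×0 = -1
Result: [[6, 1], [18, -1]]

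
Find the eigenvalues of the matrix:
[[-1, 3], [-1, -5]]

Characteristic equation: det(A - λI) = 0
λ² - (trace)λ + (det) = 0
trace = -1 + -5 = -6, det = (-1)(-5) - (3)(-1) = 8
λ² - (-6)λ + (8) = 0
λ = (-6 ± √((-6)² - 4·(8))) / 2 = (-6 ± √4) / 2
Solving: λ = -4, -2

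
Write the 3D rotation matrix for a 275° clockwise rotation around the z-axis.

Rotation matrix for clockwise 275° around z-axis:
A clockwise rotation by 275° is a counterclockwise rotation by -275°.
cos(-275°) = 0.0872, sin(-275°) = 0.9962
Result: [[0.0872, -0.9962, 0], [0.9962, 0.0872, 0], [0, 0, 1]]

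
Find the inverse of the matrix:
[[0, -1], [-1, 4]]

For [[a,b],[c,d]], inverse = (1/det)·[[d,-b],[-c,a]]
det = (0)(4) - (-1)(-1) = 0 - 1 = -1
Inverse = (1/-1)·[[4, 1], [1, 0]]
= [[-4, -1], [-1, 0]]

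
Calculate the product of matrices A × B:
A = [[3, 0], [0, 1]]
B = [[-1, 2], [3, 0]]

Matrix multiplication:
C[0][0] = 3×-1 + 0×3 = -3
C[0][1] = 3×2 + 0×0 = 6
C[1][0] = 0×-1 + 1×3 = 3
C[1][1] = 0×2 + 1×0 = 0
Result: [[-3, 6], [3, 0]]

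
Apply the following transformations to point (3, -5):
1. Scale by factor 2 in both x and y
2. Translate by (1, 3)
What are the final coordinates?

Step 1: Scale (3, -5) by 2 → (6, -10)
Step 2: Translate by (1, 3) → (7, -7)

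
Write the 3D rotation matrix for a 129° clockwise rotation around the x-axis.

Rotation matrix for clockwise 129° around x-axis:
A clockwise rotation by 129° is a counterclockwise rotation by -129°.
cos(-129°) = -0.6293, sin(-129°) = -0.7771
Result: [[1, 0, 0], [0, -0.6293, 0.7771], [0, -0.7771, -0.6293]]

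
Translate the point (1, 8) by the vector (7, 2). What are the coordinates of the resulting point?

Translation by (7, 2) (homogeneous matrix [[1, 0, 7], [0, 1, 2], [0, 0, 1]]):
x' = 1 + 7 = 8
y' = 8 + 2 = 10
Result: (8, 10)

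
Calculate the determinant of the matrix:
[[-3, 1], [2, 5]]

For a 2×2 matrix [[a, b], [c, d]], det = ad - bc
det = (-3)(5) - (1)(2) = -15 - 2 = -17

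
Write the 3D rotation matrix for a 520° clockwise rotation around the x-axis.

Rotation matrix for clockwise 520° around x-axis:
A clockwise rotation by 520° is a counterclockwise rotation by -520°.
cos(-520°) = -0.9397, sin(-520°) = -0.3420
Result: [[1, 0, 0], [0, -0.9397, 0.3420], [0, -0.3420, -0.9397]]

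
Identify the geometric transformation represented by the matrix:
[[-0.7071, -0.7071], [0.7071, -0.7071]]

This matrix represents: rotation by 135° counterclockwise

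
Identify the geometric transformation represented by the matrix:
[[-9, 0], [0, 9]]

This matrix represents: non-uniform scaling by sx = -9, sy = 9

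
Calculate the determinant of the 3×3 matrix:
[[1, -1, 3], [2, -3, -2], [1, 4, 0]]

Expansion along first row:
det = 1·det([[-3,-2],[4,0]]) - -1·det([[2,-2],[1,0]]) + 3·det([[2,-3],[1,4]])
    = 1·(-3·0 - -2·4) - -1·(2·0 - -2·1) + 3·(2·4 - -3·1)
    = 1·8 - -1·2 + 3·11
    = 8 + 2 + 33 = 43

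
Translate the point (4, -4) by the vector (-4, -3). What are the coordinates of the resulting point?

Translation by (-4, -3) (homogeneous matrix [[1, 0, -4], [0, 1, -3], [0, 0, 1]]):
x' = 4 + -4 = 0
y' = -4 + -3 = -7
Result: (0, -7)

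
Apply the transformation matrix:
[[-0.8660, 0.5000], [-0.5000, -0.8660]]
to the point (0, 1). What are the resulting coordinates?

Matrix multiplication:
[[-0.8660, 0.5000], [-0.5000, -0.8660]] × [0, 1]ᵀ
= [(-0.8660)(0) + (0.5000)(1), (-0.5000)(0) + (-0.8660)(1)]ᵀ
= [0.5000, -0.8660]ᵀ
Result: (0.5000, -0.8660)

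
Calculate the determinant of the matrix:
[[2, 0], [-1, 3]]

For a 2×2 matrix [[a, b], [c, d]], det = ad - bc
det = (2)(3) - (0)(-1) = 6 - 0 = 6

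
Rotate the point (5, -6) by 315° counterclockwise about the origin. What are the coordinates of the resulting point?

Rotation matrix for 315°: [[cos 315°, -sin 315°], [sin 315°, cos 315°]] ≈ [[0.707107, 0.707107], [-0.707107, 0.707107]]
[[0.707107, 0.707107], [-0.707107, 0.707107]] × [5, -6]ᵀ ≈ [-0.7071, -7.7782]ᵀ
Result: (-0.7071, -7.7782)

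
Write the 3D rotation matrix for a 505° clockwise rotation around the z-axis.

Rotation matrix for clockwise 505° around z-axis:
A clockwise rotation by 505° is a counterclockwise rotation by -505°.
cos(-505°) = -0.8192, sin(-505°) = -0.5736
Result: [[-0.8192, 0.5736, 0], [-0.5736, -0.8192, 0], [0, 0, 1]]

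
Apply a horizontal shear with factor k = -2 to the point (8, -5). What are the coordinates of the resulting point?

Shear matrix for horizontal shear with factor k = -2:
[[1, -2], [0, 1]]
Result: (8, -5) → (18, -5)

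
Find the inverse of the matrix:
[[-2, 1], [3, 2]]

For [[a,b],[c,d]], inverse = (1/det)·[[d,-b],[-c,a]]
det = (-2)(2) - (1)(3) = -4 - 3 = -7
Inverse = (1/-7)·[[2, -1], [-3, -2]]
= [[-2/7, 1/7], [3/7, 2/7]]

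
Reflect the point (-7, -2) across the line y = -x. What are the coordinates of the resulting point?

Reflection across line y = -x: (-7, -2) → (2, 7)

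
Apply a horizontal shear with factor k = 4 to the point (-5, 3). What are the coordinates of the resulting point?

Shear matrix for horizontal shear with factor k = 4:
[[1, 4], [0, 1]]
Result: (-5, 3) → (7, 3)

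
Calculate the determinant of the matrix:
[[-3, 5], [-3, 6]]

For a 2×2 matrix [[a, b], [c, d]], det = ad - bc
det = (-3)(6) - (5)(-3) = -18 - -15 = -3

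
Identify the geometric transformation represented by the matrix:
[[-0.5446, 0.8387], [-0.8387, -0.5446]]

This matrix represents: rotation by 237° counterclockwise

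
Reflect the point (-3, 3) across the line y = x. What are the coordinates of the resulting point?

Reflection across line y = x: (-3, 3) → (3, -3)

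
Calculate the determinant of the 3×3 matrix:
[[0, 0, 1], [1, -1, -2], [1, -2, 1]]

Expansion along first row:
det = 0·det([[-1,-2],[-2,1]]) - 0·det([[1,-2],[1,1]]) + 1·det([[1,-1],[1,-2]])
    = 0·(-1·1 - -2·-2) - 0·(1·1 - -2·1) + 1·(1·-2 - -1·1)
    = 0·-5 - 0·3 + 1·-1
    = 0 + 0 + -1 = -1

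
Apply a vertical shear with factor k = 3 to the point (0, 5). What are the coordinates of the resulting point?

Shear matrix for vertical shear with factor k = 3:
[[1, 0], [3, 1]]
Result: (0, 5) → (0, 5)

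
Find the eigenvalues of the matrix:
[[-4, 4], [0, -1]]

Characteristic equation: det(A - λI) = 0
λ² - (trace)λ + (det) = 0
trace = -4 + -1 = -5, det = (-4)(-1) - (4)(0) = 4
λ² - (-5)λ + (4) = 0
λ = (-5 ± √((-5)² - 4·(4))) / 2 = (-5 ± √9) / 2
Solving: λ = -4, -1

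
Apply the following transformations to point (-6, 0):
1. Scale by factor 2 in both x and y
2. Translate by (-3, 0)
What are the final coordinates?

Step 1: Scale (-6, 0) by 2 → (-12, 0)
Step 2: Translate by (-3, 0) → (-15, 0)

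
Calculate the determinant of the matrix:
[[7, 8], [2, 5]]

For a 2×2 matrix [[a, b], [c, d]], det = ad - bc
det = (7)(5) - (8)(2) = 35 - 16 = 19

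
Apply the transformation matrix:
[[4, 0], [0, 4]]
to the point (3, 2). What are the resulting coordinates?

Matrix multiplication:
[[4, 0], [0, 4]] × [3, 2]ᵀ
= [(4)(3) + (0)(2), (0)(3) + (4)(2)]ᵀ
= [12, 8]ᵀ
Result: (12, 8)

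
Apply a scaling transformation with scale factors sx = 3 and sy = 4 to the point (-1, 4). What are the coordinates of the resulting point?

Scaling matrix:
[[3, 0], [0, 4]]
Result: (-1 × 3, 4 × 4) = (-3, 16)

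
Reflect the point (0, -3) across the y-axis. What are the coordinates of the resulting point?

Reflection across y-axis: (0, -3) → (0, -3)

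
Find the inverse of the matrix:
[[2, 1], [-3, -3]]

For [[a,b],[c,d]], inverse = (1/det)·[[d,-b],[-c,a]]
det = (2)(-3) - (1)(-3) = -6 - -3 = -3
Inverse = (1/-3)·[[-3, -1], [3, 2]]
= [[1, 1/3], [-1, -2/3]]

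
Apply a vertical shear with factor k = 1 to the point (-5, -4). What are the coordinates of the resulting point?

Shear matrix for vertical shear with factor k = 1:
[[1, 0], [1, 1]]
Result: (-5, -4) → (-5, -9)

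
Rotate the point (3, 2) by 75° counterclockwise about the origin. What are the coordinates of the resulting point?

Rotation matrix for 75°: [[cos 75°, -sin 75°], [sin 75°, cos 75°]] ≈ [[0.258819, -0.965926], [0.965926, 0.258819]]
[[0.258819, -0.965926], [0.965926, 0.258819]] × [3, 2]ᵀ ≈ [-1.1554, 3.4154]ᵀ
Result: (-1.1554, 3.4154)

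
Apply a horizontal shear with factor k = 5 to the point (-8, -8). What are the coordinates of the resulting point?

Shear matrix for horizontal shear with factor k = 5:
[[1, 5], [0, 1]]
Result: (-8, -8) → (-48, -8)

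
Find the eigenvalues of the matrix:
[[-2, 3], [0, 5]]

Characteristic equation: det(A - λI) = 0
λ² - (trace)λ + (det) = 0
trace = -2 + 5 = 3, det = (-2)(5) - (3)(0) = -10
λ² - (3)λ + (-10) = 0
λ = (3 ± √((3)² - 4·(-10))) / 2 = (3 ± √49) / 2
Solving: λ = -2, 5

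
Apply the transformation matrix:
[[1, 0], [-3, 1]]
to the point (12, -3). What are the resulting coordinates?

Matrix multiplication:
[[1, 0], [-3, 1]] × [12, -3]ᵀ
= [(1)(12) + (0)(-3), (-3)(12) + (1)(-3)]ᵀ
= [12, -39]ᵀ
Result: (12, -39)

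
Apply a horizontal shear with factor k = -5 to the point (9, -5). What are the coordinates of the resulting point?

Shear matrix for horizontal shear with factor k = -5:
[[1, -5], [0, 1]]
Result: (9, -5) → (34, -5)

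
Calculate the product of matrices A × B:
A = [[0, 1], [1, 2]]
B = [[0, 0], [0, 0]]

Matrix multiplication:
C[0][0] = 0×0 + 1×0 = 0
C[0][1] = 0×0 + 1×0 = 0
C[1][0] = 1×0 + 2×0 = 0
C[1][1] = 1×0 + 2×0 = 0
Result: [[0, 0], [0, 0]]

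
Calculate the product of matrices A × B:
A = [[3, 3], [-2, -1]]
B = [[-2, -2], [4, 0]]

Matrix multiplication:
C[0][0] = 3×-2 + 3×4 = 6
C[0][1] = 3×-2 + 3×0 = -6
C[1][0] = -2×-2 + -1×4 = 0
C[1][1] = -2×-2 + -1×0 = 4
Result: [[6, -6], [0, 4]]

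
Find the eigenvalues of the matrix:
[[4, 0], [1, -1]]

Characteristic equation: det(A - λI) = 0
λ² - (trace)λ + (det) = 0
trace = 4 + -1 = 3, det = (4)(-1) - (0)(1) = -4
λ² - (3)λ + (-4) = 0
λ = (3 ± √((3)² - 4·(-4))) / 2 = (3 ± √25) / 2
Solving: λ = -1, 4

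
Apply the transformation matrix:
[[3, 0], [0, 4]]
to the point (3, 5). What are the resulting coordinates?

Matrix multiplication:
[[3, 0], [0, 4]] × [3, 5]ᵀ
= [(3)(3) + (0)(5), (0)(3) + (4)(5)]ᵀ
= [9, 20]ᵀ
Result: (9, 20)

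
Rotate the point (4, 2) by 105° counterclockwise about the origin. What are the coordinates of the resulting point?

Rotation matrix for 105°: [[cos 105°, -sin 105°], [sin 105°, cos 105°]] ≈ [[-0.258819, -0.965926], [0.965926, -0.258819]]
[[-0.258819, -0.965926], [0.965926, -0.258819]] × [4, 2]ᵀ ≈ [-2.9671, 3.3461]ᵀ
Result: (-2.9671, 3.3461)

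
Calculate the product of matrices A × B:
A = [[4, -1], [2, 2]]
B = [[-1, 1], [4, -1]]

Matrix multiplication:
C[0][0] = 4×-1 + -1×4 = -8
C[0][1] = 4×1 + -1×-1 = 5
C[1][0] = 2×-1 + 2×4 = 6
C[1][1] = 2×1 + 2×-1 = 0
Result: [[-8, 5], [6, 0]]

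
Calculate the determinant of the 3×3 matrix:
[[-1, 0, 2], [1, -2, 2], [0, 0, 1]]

Expansion along first row:
det = -1·det([[-2,2],[0,1]]) - 0·det([[1,2],[0,1]]) + 2·det([[1,-2],[0,0]])
    = -1·(-2·1 - 2·0) - 0·(1·1 - 2·0) + 2·(1·0 - -2·0)
    = -1·-2 - 0·1 + 2·0
    = 2 + 0 + 0 = 2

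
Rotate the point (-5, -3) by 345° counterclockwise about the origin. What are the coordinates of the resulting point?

Rotation matrix for 345°: [[cos 345°, -sin 345°], [sin 345°, cos 345°]] ≈ [[0.965926, 0.258819], [-0.258819, 0.965926]]
[[0.965926, 0.258819], [-0.258819, 0.965926]] × [-5, -3]ᵀ ≈ [-5.6061, -1.6037]ᵀ
Result: (-5.6061, -1.6037)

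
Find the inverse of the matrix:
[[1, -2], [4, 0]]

For [[a,b],[c,d]], inverse = (1/det)·[[d,-b],[-c,a]]
det = (1)(0) - (-2)(4) = 0 - -8 = 8
Inverse = (1/8)·[[0, 2], [-4, 1]]
= [[0, 1/4], [-1/2, 1/8]]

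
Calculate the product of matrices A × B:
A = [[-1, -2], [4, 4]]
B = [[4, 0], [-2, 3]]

Matrix multiplication:
C[0][0] = -1×4 + -2×-2 = 0
C[0][1] = -1×0 + -2×3 = -6
C[1][0] = 4×4 + 4×-2 = 8
C[1][1] = 4×0 + 4×3 = 12
Result: [[0, -6], [8, 12]]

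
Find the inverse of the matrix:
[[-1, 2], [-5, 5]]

For [[a,b],[c,d]], inverse = (1/det)·[[d,-b],[-c,a]]
det = (-1)(5) - (2)(-5) = -5 - -10 = 5
Inverse = (1/5)·[[5, -2], [5, -1]]
= [[1, -2/5], [1, -1/5]]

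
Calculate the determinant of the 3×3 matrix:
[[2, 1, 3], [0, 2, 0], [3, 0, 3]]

Expansion along first row:
det = 2·det([[2,0],[0,3]]) - 1·det([[0,0],[3,3]]) + 3·det([[0,2],[3,0]])
    = 2·(2·3 - 0·0) - 1·(0·3 - 0·3) + 3·(0·0 - 2·3)
    = 2·6 - 1·0 + 3·-6
    = 12 + 0 + -18 = -6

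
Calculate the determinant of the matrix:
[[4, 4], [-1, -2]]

For a 2×2 matrix [[a, b], [c, d]], det = ad - bc
det = (4)(-2) - (4)(-1) = -8 - -4 = -4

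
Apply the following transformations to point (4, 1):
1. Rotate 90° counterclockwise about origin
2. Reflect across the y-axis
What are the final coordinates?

Step 1: Rotate 90° → (-1, 4)
Step 2: Reflect across y-axis → (1, 4)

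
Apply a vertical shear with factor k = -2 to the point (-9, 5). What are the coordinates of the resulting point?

Shear matrix for vertical shear with factor k = -2:
[[1, 0], [-2, 1]]
Result: (-9, 5) → (-9, 23)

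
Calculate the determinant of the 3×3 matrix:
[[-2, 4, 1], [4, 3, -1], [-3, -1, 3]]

Expansion along first row:
det = -2·det([[3,-1],[-1,3]]) - 4·det([[4,-1],[-3,3]]) + 1·det([[4,3],[-3,-1]])
    = -2·(3·3 - -1·-1) - 4·(4·3 - -1·-3) + 1·(4·-1 - 3·-3)
    = -2·8 - 4·9 + 1·5
    = -16 + -36 + 5 = -47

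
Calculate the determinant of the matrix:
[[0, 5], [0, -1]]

For a 2×2 matrix [[a, b], [c, d]], det = ad - bc
det = (0)(-1) - (5)(0) = 0 - 0 = 0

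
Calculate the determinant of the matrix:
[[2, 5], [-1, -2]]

For a 2×2 matrix [[a, b], [c, d]], det = ad - bc
det = (2)(-2) - (5)(-1) = -4 - -5 = 1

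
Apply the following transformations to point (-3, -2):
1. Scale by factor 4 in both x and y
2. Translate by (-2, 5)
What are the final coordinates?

Step 1: Scale (-3, -2) by 4 → (-12, -8)
Step 2: Translate by (-2, 5) → (-14, -3)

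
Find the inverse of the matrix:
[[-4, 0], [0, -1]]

For [[a,b],[c,d]], inverse = (1/det)·[[d,-b],[-c,a]]
det = (-4)(-1) - (0)(0) = 4 - 0 = 4
Inverse = (1/4)·[[-1, 0], [0, -4]]
= [[-1/4, 0], [0, -1]]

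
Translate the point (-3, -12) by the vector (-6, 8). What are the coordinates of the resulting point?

Translation by (-6, 8) (homogeneous matrix [[1, 0, -6], [0, 1, 8], [0, 0, 1]]):
x' = -3 + -6 = -9
y' = -12 + 8 = -4
Result: (-9, -4)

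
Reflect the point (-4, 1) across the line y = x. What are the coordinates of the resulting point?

Reflection across line y = x: (-4, 1) → (1, -4)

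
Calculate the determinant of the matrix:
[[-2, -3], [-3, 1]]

For a 2×2 matrix [[a, b], [c, d]], det = ad - bc
det = (-2)(1) - (-3)(-3) = -2 - 9 = -11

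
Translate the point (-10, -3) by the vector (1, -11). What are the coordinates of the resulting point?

Translation by (1, -11) (homogeneous matrix [[1, 0, 1], [0, 1, -11], [0, 0, 1]]):
x' = -10 + 1 = -9
y' = -3 + -11 = -14
Result: (-9, -14)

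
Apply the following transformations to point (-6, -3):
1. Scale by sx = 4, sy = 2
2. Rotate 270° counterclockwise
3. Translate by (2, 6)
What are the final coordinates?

Step 1: Scale → (-24, -6)
Step 2: Rotate 270° → (-6, 24)
Step 3: Translate → (-4, 30)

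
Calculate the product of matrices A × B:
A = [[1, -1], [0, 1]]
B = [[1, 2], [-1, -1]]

Matrix multiplication:
C[0][0] = 1×1 + -1×-1 = 2
C[0][1] = 1×2 + -1×-1 = 3
C[1][0] = 0×1 + 1×-1 = -1
C[1][1] = 0×2 + 1×-1 = -1
Result: [[2, 3], [-1, -1]]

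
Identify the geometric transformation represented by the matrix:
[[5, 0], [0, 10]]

This matrix represents: non-uniform scaling by sx = 5, sy = 10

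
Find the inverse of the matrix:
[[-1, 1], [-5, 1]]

For [[a,b],[c,d]], inverse = (1/det)·[[d,-b],[-c,a]]
det = (-1)(1) - (1)(-5) = -1 - -5 = 4
Inverse = (1/4)·[[1, -1], [5, -1]]
= [[1/4, -1/4], [5/4, -1/4]]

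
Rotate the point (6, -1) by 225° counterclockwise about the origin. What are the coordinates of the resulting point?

Rotation matrix for 225°: [[cos 225°, -sin 225°], [sin 225°, cos 225°]] ≈ [[-0.707107, 0.707107], [-0.707107, -0.707107]]
[[-0.707107, 0.707107], [-0.707107, -0.707107]] × [6, -1]ᵀ ≈ [-4.9497, -3.5355]ᵀ
Result: (-4.9497, -3.5355)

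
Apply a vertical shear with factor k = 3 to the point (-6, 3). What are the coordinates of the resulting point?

Shear matrix for vertical shear with factor k = 3:
[[1, 0], [3, 1]]
Result: (-6, 3) → (-6, -15)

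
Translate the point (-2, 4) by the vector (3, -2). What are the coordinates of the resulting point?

Translation by (3, -2) (homogeneous matrix [[1, 0, 3], [0, 1, -2], [0, 0, 1]]):
x' = -2 + 3 = 1
y' = 4 + -2 = 2
Result: (1, 2)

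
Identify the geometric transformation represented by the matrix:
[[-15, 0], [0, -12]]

This matrix represents: non-uniform scaling by sx = -15, sy = -12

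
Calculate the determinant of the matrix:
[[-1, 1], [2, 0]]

For a 2×2 matrix [[a, b], [c, d]], det = ad - bc
det = (-1)(0) - (1)(2) = 0 - 2 = -2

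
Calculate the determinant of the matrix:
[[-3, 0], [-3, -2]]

For a 2×2 matrix [[a, b], [c, d]], det = ad - bc
det = (-3)(-2) - (0)(-3) = 6 - 0 = 6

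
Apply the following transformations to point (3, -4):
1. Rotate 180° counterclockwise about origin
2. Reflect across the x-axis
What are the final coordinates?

Step 1: Rotate 180° → (-3, 4)
Step 2: Reflect across x-axis → (-3, -4)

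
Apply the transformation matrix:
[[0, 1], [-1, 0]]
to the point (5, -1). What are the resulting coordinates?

Matrix multiplication:
[[0, 1], [-1, 0]] × [5, -1]ᵀ
= [(0)(5) + (1)(-1), (-1)(5) + (0)(-1)]ᵀ
= [-1, -5]ᵀ
Result: (-1, -5)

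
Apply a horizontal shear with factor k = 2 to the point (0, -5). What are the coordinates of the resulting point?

Shear matrix for horizontal shear with factor k = 2:
[[1, 2], [0, 1]]
Result: (0, -5) → (-10, -5)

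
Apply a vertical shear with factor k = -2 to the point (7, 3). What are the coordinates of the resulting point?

Shear matrix for vertical shear with factor k = -2:
[[1, 0], [-2, 1]]
Result: (7, 3) → (7, -11)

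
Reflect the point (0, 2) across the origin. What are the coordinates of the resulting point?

Reflection across origin: (0, 2) → (0, -2)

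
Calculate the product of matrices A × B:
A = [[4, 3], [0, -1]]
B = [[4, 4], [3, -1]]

Matrix multiplication:
C[0][0] = 4×4 + 3×3 = 25
C[0][1] = 4×4 + 3×-1 = 13
C[1][0] = 0×4 + -1×3 = -3
C[1][1] = 0×4 + -1×-1 = 1
Result: [[25, 13], [-3, 1]]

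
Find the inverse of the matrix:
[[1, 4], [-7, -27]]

For [[a,b],[c,d]], inverse = (1/det)·[[d,-b],[-c,a]]
det = (1)(-27) - (4)(-7) = -27 - -28 = 1
Inverse = [[-27, -4], [7, 1]]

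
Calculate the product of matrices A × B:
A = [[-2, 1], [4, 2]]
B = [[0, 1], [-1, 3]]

Matrix multiplication:
C[0][0] = -2×0 + 1×-1 = -1
C[0][1] = -2×1 + 1×3 = 1
C[1][0] = 4×0 + 2×-1 = -2
C[1][1] = 4×1 + 2×3 = 10
Result: [[-1, 1], [-2, 10]]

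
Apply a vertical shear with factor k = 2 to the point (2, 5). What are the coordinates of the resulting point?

Shear matrix for vertical shear with factor k = 2:
[[1, 0], [2, 1]]
Result: (2, 5) → (2, 9)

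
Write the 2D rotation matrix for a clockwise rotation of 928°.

Rotation matrix formula: [[cos θ, -sin θ], [sin θ, cos θ]]
A clockwise rotation by 928° is equivalent to a counterclockwise rotation by -928°.
For θ = -928°:
cos(-928°) = -0.8829
sin(-928°) = 0.4695
Result: [[-0.8829, -0.4695], [0.4695, -0.8829]]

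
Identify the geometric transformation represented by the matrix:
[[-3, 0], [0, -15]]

This matrix represents: non-uniform scaling by sx = -3, sy = -15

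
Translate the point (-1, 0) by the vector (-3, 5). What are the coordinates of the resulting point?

Translation by (-3, 5) (homogeneous matrix [[1, 0, -3], [0, 1, 5], [0, 0, 1]]):
x' = -1 + -3 = -4
y' = 0 + 5 = 5
Result: (-4, 5)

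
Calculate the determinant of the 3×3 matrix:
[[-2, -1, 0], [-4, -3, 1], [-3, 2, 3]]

Expansion along first row:
det = -2·det([[-3,1],[2,3]]) - -1·det([[-4,1],[-3,3]]) + 0·det([[-4,-3],[-3,2]])
    = -2·(-3·3 - 1·2) - -1·(-4·3 - 1·-3) + 0·(-4·2 - -3·-3)
    = -2·-11 - -1·-9 + 0·-17
    = 22 + -9 + 0 = 13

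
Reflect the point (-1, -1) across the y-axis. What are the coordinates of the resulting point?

Reflection across y-axis: (-1, -1) → (1, -1)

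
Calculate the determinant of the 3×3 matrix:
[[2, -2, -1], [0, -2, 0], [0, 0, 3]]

Expansion along first row:
det = 2·det([[-2,0],[0,3]]) - -2·det([[0,0],[0,3]]) + -1·det([[0,-2],[0,0]])
    = 2·(-2·3 - 0·0) - -2·(0·3 - 0·0) + -1·(0·0 - -2·0)
    = 2·-6 - -2·0 + -1·0
    = -12 + 0 + 0 = -12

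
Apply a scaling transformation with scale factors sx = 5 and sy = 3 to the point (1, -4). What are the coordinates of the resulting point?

Scaling matrix:
[[5, 0], [0, 3]]
Result: (1 × 5, -4 × 3) = (5, -12)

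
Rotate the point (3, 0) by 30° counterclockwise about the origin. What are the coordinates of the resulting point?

Rotation matrix for 30°: [[cos 30°, -sin 30°], [sin 30°, cos 30°]] ≈ [[0.866025, -0.500000], [0.500000, 0.866025]]
[[0.866025, -0.500000], [0.500000, 0.866025]] × [3, 0]ᵀ ≈ [2.5981, 1.5000]ᵀ
Result: (2.5981, 1.5000)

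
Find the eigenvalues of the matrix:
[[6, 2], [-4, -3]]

Characteristic equation: det(A - λI) = 0
λ² - (trace)λ + (det) = 0
trace = 6 + -3 = 3, det = (6)(-3) - (2)(-4) = -10
λ² - (3)λ + (-10) = 0
λ = (3 ± √((3)² - 4·(-10))) / 2 = (3 ± √49) / 2
Solving: λ = -2, 5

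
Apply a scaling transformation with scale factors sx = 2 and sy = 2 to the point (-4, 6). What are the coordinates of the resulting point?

Scaling matrix:
[[2, 0], [0, 2]]
Result: (-4 × 2, 6 × 2) = (-8, 12)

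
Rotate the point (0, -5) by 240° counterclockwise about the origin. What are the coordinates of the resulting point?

Rotation matrix for 240°: [[cos 240°, -sin 240°], [sin 240°, cos 240°]] ≈ [[-0.500000, 0.866025], [-0.866025, -0.500000]]
[[-0.500000, 0.866025], [-0.866025, -0.500000]] × [0, -5]ᵀ ≈ [-4.3301, 2.5000]ᵀ
Result: (-4.3301, 2.5000)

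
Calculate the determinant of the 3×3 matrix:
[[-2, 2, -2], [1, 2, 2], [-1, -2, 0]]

Expansion along first row:
det = -2·det([[2,2],[-2,0]]) - 2·det([[1,2],[-1,0]]) + -2·det([[1,2],[-1,-2]])
    = -2·(2·0 - 2·-2) - 2·(1·0 - 2·-1) + -2·(1·-2 - 2·-1)
    = -2·4 - 2·2 + -2·0
    = -8 + -4 + 0 = -12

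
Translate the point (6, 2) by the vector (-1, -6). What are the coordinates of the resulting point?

Translation by (-1, -6) (homogeneous matrix [[1, 0, -1], [0, 1, -6], [0, 0, 1]]):
x' = 6 + -1 = 5
y' = 2 + -6 = -4
Result: (5, -4)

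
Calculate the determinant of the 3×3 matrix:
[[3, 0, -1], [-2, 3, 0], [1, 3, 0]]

Expansion along first row:
det = 3·det([[3,0],[3,0]]) - 0·det([[-2,0],[1,0]]) + -1·det([[-2,3],[1,3]])
    = 3·(3·0 - 0·3) - 0·(-2·0 - 0·1) + -1·(-2·3 - 3·1)
    = 3·0 - 0·0 + -1·-9
    = 0 + 0 + 9 = 9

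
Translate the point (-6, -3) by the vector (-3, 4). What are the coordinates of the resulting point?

Translation by (-3, 4) (homogeneous matrix [[1, 0, -3], [0, 1, 4], [0, 0, 1]]):
x' = -6 + -3 = -9
y' = -3 + 4 = 1
Result: (-9, 1)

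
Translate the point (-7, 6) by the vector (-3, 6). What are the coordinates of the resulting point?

Translation by (-3, 6) (homogeneous matrix [[1, 0, -3], [0, 1, 6], [0, 0, 1]]):
x' = -7 + -3 = -10
y' = 6 + 6 = 12
Result: (-10, 12)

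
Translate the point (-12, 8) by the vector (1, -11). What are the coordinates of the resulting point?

Translation by (1, -11) (homogeneous matrix [[1, 0, 1], [0, 1, -11], [0, 0, 1]]):
x' = -12 + 1 = -11
y' = 8 + -11 = -3
Result: (-11, -3)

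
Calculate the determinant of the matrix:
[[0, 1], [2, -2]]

For a 2×2 matrix [[a, b], [c, d]], det = ad - bc
det = (0)(-2) - (1)(2) = 0 - 2 = -2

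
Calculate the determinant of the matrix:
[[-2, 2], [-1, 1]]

For a 2×2 matrix [[a, b], [c, d]], det = ad - bc
det = (-2)(1) - (2)(-1) = -2 - -2 = 0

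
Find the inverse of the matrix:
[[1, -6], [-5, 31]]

For [[a,b],[c,d]], inverse = (1/det)·[[d,-b],[-c,a]]
det = (1)(31) - (-6)(-5) = 31 - 30 = 1
Inverse = [[31, 6], [5, 1]]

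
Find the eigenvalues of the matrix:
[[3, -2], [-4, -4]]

Characteristic equation: det(A - λI) = 0
λ² - (trace)λ + (det) = 0
trace = 3 + -4 = -1, det = (3)(-4) - (-2)(-4) = -20
λ² - (-1)λ + (-20) = 0
λ = (-1 ± √((-1)² - 4·(-20))) / 2 = (-1 ± √81) / 2
Solving: λ = -5, 4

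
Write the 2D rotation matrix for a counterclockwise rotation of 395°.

Rotation matrix formula: [[cos θ, -sin θ], [sin θ, cos θ]]
For θ = 395°:
cos(395°) = 0.8192
sin(395°) = 0.5736
Result: [[0.8192, -0.5736], [0.5736, 0.8192]]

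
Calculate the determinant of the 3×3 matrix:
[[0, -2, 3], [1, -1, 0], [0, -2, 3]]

Expansion along first row:
det = 0·det([[-1,0],[-2,3]]) - -2·det([[1,0],[0,3]]) + 3·det([[1,-1],[0,-2]])
    = 0·(-1·3 - 0·-2) - -2·(1·3 - 0·0) + 3·(1·-2 - -1·0)
    = 0·-3 - -2·3 + 3·-2
    = 0 + 6 + -6 = 0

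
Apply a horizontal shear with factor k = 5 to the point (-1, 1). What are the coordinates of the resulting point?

Shear matrix for horizontal shear with factor k = 5:
[[1, 5], [0, 1]]
Result: (-1, 1) → (4, 1)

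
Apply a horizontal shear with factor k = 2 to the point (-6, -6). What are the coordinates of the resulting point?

Shear matrix for horizontal shear with factor k = 2:
[[1, 2], [0, 1]]
Result: (-6, -6) → (-18, -6)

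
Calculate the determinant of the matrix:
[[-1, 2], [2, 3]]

For a 2×2 matrix [[a, b], [c, d]], det = ad - bc
det = (-1)(3) - (2)(2) = -3 - 4 = -7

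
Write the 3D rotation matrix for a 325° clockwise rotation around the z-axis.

Rotation matrix for clockwise 325° around z-axis:
A clockwise rotation by 325° is a counterclockwise rotation by -325°.
cos(-325°) = 0.8192, sin(-325°) = 0.5736
Result: [[0.8192, -0.5736, 0], [0.5736, 0.8192, 0], [0, 0, 1]]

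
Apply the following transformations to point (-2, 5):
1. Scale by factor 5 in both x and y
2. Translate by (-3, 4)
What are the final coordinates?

Step 1: Scale (-2, 5) by 5 → (-10, 25)
Step 2: Translate by (-3, 4) → (-13, 29)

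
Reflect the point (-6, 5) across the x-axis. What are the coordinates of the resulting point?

Reflection across x-axis: (-6, 5) → (-6, -5)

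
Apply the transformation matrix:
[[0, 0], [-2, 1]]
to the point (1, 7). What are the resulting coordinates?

Matrix multiplication:
[[0, 0], [-2, 1]] × [1, 7]ᵀ
= [(0)(1) + (0)(7), (-2)(1) + (1)(7)]ᵀ
= [0, 5]ᵀ
Result: (0, 5)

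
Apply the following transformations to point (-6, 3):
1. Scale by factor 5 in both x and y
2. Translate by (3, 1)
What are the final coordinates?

Step 1: Scale (-6, 3) by 5 → (-30, 15)
Step 2: Translate by (3, 1) → (-27, 16)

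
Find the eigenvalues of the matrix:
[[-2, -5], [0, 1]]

Characteristic equation: det(A - λI) = 0
λ² - (trace)λ + (det) = 0
trace = -2 + 1 = -1, det = (-2)(1) - (-5)(0) = -2
λ² - (-1)λ + (-2) = 0
λ = (-1 ± √((-1)² - 4·(-2))) / 2 = (-1 ± √9) / 2
Solving: λ = -2, 1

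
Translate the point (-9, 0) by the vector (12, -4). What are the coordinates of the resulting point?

Translation by (12, -4) (homogeneous matrix [[1, 0, 12], [0, 1, -4], [0, 0, 1]]):
x' = -9 + 12 = 3
y' = 0 + -4 = -4
Result: (3, -4)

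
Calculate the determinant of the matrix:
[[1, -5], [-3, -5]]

For a 2×2 matrix [[a, b], [c, d]], det = ad - bc
det = (1)(-5) - (-5)(-3) = -5 - 15 = -20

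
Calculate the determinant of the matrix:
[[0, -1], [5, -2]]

For a 2×2 matrix [[a, b], [c, d]], det = ad - bc
det = (0)(-2) - (-1)(5) = 0 - -5 = 5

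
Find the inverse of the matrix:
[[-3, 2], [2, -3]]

For [[a,b],[c,d]], inverse = (1/det)·[[d,-b],[-c,a]]
det = (-3)(-3) - (2)(2) = 9 - 4 = 5
Inverse = (1/5)·[[-3, -2], [-2, -3]]
= [[-3/5, -2/5], [-2/5, -3/5]]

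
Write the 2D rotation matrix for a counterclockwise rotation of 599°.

Rotation matrix formula: [[cos θ, -sin θ], [sin θ, cos θ]]
For θ = 599°:
cos(599°) = -0.5150
sin(599°) = -0.8572
Result: [[-0.5150, 0.8572], [-0.8572, -0.5150]]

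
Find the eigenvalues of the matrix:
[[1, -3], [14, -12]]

Characteristic equation: det(A - λI) = 0
λ² - (trace)λ + (det) = 0
trace = 1 + -12 = -11, det = (1)(-12) - (-3)(14) = 30
λ² - (-11)λ + (30) = 0
λ = (-11 ± √((-11)² - 4·(30))) / 2 = (-11 ± √1) / 2
Solving: λ = -6, -5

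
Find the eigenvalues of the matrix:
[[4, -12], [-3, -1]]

Characteristic equation: det(A - λI) = 0
λ² - (trace)λ + (det) = 0
trace = 4 + -1 = 3, det = (4)(-1) - (-12)(-3) = -40
λ² - (3)λ + (-40) = 0
λ = (3 ± √((3)² - 4·(-40))) / 2 = (3 ± √169) / 2
Solving: λ = -5, 8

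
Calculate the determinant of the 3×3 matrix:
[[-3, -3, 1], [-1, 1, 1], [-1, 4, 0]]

Expansion along first row:
det = -3·det([[1,1],[4,0]]) - -3·det([[-1,1],[-1,0]]) + 1·det([[-1,1],[-1,4]])
    = -3·(1·0 - 1·4) - -3·(-1·0 - 1·-1) + 1·(-1·4 - 1·-1)
    = -3·-4 - -3·1 + 1·-3
    = 12 + 3 + -3 = 12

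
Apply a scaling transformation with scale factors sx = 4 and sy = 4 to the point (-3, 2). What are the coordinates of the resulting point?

Scaling matrix:
[[4, 0], [0, 4]]
Result: (-3 × 4, 2 × 4) = (-12, 8)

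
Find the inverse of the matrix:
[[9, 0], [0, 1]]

For [[a,b],[c,d]], inverse = (1/det)·[[d,-b],[-c,a]]
det = (9)(1) - (0)(0) = 9 - 0 = 9
Inverse = (1/9)·[[1, 0], [0, 9]]
= [[1/9, 0], [0, 1]]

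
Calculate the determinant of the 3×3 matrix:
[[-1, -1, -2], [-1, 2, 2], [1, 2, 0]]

Expansion along first row:
det = -1·det([[2,2],[2,0]]) - -1·det([[-1,2],[1,0]]) + -2·det([[-1,2],[1,2]])
    = -1·(2·0 - 2·2) - -1·(-1·0 - 2·1) + -2·(-1·2 - 2·1)
    = -1·-4 - -1·-2 + -2·-4
    = 4 + -2 + 8 = 10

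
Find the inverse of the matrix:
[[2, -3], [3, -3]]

For [[a,b],[c,d]], inverse = (1/det)·[[d,-b],[-c,a]]
det = (2)(-3) - (-3)(3) = -6 - -9 = 3
Inverse = (1/3)·[[-3, 3], [-3, 2]]
= [[-1, 1], [-1, 2/3]]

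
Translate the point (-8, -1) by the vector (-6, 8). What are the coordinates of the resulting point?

Translation by (-6, 8) (homogeneous matrix [[1, 0, -6], [0, 1, 8], [0, 0, 1]]):
x' = -8 + -6 = -14
y' = -1 + 8 = 7
Result: (-14, 7)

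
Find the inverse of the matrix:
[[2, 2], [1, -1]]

For [[a,b],[c,d]], inverse = (1/det)·[[d,-b],[-c,a]]
det = (2)(-1) - (2)(1) = -2 - 2 = -4
Inverse = (1/-4)·[[-1, -2], [-1, 2]]
= [[1/4, 1/2], [1/4, -1/2]]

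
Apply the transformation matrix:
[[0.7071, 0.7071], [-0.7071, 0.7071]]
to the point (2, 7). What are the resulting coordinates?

Matrix multiplication:
[[0.7071, 0.7071], [-0.7071, 0.7071]] × [2, 7]ᵀ
= [(0.7071)(2) + (0.7071)(7), (-0.7071)(2) + (0.7071)(7)]ᵀ
= [6.3639, 3.5355]ᵀ
Result: (6.3639, 3.5355)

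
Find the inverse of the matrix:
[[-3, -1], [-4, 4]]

For [[a,b],[c,d]], inverse = (1/det)·[[d,-b],[-c,a]]
det = (-3)(4) - (-1)(-4) = -12 - 4 = -16
Inverse = (1/-16)·[[4, 1], [4, -3]]
= [[-1/4, -1/16], [-1/4, 3/16]]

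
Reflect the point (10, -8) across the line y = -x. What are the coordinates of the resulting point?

Reflection across line y = -x: (10, -8) → (8, -10)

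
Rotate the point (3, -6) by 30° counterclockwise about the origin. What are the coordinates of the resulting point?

Rotation matrix for 30°: [[cos 30°, -sin 30°], [sin 30°, cos 30°]] ≈ [[0.866025, -0.500000], [0.500000, 0.866025]]
[[0.866025, -0.500000], [0.500000, 0.866025]] × [3, -6]ᵀ ≈ [5.5981, -3.6962]ᵀ
Result: (5.5981, -3.6962)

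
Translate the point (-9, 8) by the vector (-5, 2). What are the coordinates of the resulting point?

Translation by (-5, 2) (homogeneous matrix [[1, 0, -5], [0, 1, 2], [0, 0, 1]]):
x' = -9 + -5 = -14
y' = 8 + 2 = 10
Result: (-14, 10)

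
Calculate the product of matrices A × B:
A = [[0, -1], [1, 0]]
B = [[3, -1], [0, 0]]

Matrix multiplication:
C[0][0] = 0×3 + -1×0 = 0
C[0][1] = 0×-1 + -1×0 = 0
C[1][0] = 1×3 + 0×0 = 3
C[1][1] = 1×-1 + 0×0 = -1
Result: [[0, 0], [3, -1]]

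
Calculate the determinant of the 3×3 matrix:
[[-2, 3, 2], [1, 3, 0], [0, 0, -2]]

Expansion along first row:
det = -2·det([[3,0],[0,-2]]) - 3·det([[1,0],[0,-2]]) + 2·det([[1,3],[0,0]])
    = -2·(3·-2 - 0·0) - 3·(1·-2 - 0·0) + 2·(1·0 - 3·0)
    = -2·-6 - 3·-2 + 2·0
    = 12 + 6 + 0 = 18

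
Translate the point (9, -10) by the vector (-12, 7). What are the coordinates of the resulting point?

Translation by (-12, 7) (homogeneous matrix [[1, 0, -12], [0, 1, 7], [0, 0, 1]]):
x' = 9 + -12 = -3
y' = -10 + 7 = -3
Result: (-3, -3)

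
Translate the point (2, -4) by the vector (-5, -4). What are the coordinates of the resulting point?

Translation by (-5, -4) (homogeneous matrix [[1, 0, -5], [0, 1, -4], [0, 0, 1]]):
x' = 2 + -5 = -3
y' = -4 + -4 = -8
Result: (-3, -8)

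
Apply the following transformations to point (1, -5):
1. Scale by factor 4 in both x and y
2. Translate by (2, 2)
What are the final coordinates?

Step 1: Scale (1, -5) by 4 → (4, -20)
Step 2: Translate by (2, 2) → (6, -18)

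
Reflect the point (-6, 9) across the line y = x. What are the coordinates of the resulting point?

Reflection across line y = x: (-6, 9) → (9, -6)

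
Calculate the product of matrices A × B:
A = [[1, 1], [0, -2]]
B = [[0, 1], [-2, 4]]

Matrix multiplication:
C[0][0] = 1×0 + 1×-2 = -2
C[0][1] = 1×1 + 1×4 = 5
C[1][0] = 0×0 + -2×-2 = 4
C[1][1] = 0×1 + -2×4 = -8
Result: [[-2, 5], [4, -8]]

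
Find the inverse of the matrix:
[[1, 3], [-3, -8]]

For [[a,b],[c,d]], inverse = (1/det)·[[d,-b],[-c,a]]
det = (1)(-8) - (3)(-3) = -8 - -9 = 1
Inverse = [[-8, -3], [3, 1]]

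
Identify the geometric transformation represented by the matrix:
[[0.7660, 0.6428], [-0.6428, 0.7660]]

This matrix represents: rotation by 320° counterclockwise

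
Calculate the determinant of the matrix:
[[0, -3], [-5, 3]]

For a 2×2 matrix [[a, b], [c, d]], det = ad - bc
det = (0)(3) - (-3)(-5) = 0 - 15 = -15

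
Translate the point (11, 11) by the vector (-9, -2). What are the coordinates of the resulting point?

Translation by (-9, -2) (homogeneous matrix [[1, 0, -9], [0, 1, -2], [0, 0, 1]]):
x' = 11 + -9 = 2
y' = 11 + -2 = 9
Result: (2, 9)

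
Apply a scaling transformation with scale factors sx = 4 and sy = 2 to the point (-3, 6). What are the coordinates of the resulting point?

Scaling matrix:
[[4, 0], [0, 2]]
Result: (-3 × 4, 6 × 2) = (-12, 12)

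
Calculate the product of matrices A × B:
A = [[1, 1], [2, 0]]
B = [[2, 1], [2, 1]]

Matrix multiplication:
C[0][0] = 1×2 + 1×2 = 4
C[0][1] = 1×1 + 1×1 = 2
C[1][0] = 2×2 + 0×2 = 4
C[1][1] = 2×1 + 0×1 = 2
Result: [[4, 2], [4, 2]]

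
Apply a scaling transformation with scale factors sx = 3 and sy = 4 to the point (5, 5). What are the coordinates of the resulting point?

Scaling matrix:
[[3, 0], [0, 4]]
Result: (5 × 3, 5 × 4) = (15, 20)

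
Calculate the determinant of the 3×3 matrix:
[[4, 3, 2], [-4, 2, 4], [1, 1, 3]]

Expansion along first row:
det = 4·det([[2,4],[1,3]]) - 3·det([[-4,4],[1,3]]) + 2·det([[-4,2],[1,1]])
    = 4·(2·3 - 4·1) - 3·(-4·3 - 4·1) + 2·(-4·1 - 2·1)
    = 4·2 - 3·-16 + 2·-6
    = 8 + 48 + -12 = 44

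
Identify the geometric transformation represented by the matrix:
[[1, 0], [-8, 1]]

This matrix represents: vertical shear with factor -8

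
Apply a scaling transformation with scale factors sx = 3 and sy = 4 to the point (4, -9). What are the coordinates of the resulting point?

Scaling matrix:
[[3, 0], [0, 4]]
Result: (4 × 3, -9 × 4) = (12, -36)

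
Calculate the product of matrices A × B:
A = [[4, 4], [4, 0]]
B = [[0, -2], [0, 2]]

Matrix multiplication:
C[0][0] = 4×0 + 4×0 = 0
C[0][1] = 4×-2 + 4×2 = 0
C[1][0] = 4×0 + 0×0 = 0
C[1][1] = 4×-2 + 0×2 = -8
Result: [[0, 0], [0, -8]]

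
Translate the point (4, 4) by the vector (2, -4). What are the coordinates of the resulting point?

Translation by (2, -4) (homogeneous matrix [[1, 0, 2], [0, 1, -4], [0, 0, 1]]):
x' = 4 + 2 = 6
y' = 4 + -4 = 0
Result: (6, 0)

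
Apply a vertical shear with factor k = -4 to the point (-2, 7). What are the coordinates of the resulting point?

Shear matrix for vertical shear with factor k = -4:
[[1, 0], [-4, 1]]
Result: (-2, 7) → (-2, 15)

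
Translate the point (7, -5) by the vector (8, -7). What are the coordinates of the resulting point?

Translation by (8, -7) (homogeneous matrix [[1, 0, 8], [0, 1, -7], [0, 0, 1]]):
x' = 7 + 8 = 15
y' = -5 + -7 = -12
Result: (15, -12)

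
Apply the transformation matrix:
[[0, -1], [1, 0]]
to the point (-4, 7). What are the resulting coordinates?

Matrix multiplication:
[[0, -1], [1, 0]] × [-4, 7]ᵀ
= [(0)(-4) + (-1)(7), (1)(-4) + (0)(7)]ᵀ
= [-7, -4]ᵀ
Result: (-7, -4)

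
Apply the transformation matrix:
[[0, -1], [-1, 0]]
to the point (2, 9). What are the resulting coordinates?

Matrix multiplication:
[[0, -1], [-1, 0]] × [2, 9]ᵀ
= [(0)(2) + (-1)(9), (-1)(2) + (0)(9)]ᵀ
= [-9, -2]ᵀ
Result: (-9, -2)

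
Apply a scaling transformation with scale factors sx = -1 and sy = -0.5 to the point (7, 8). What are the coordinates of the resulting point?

Scaling matrix:
[[-1, 0], [0, -0.50]]
Result: (7 × -1, 8 × -0.5) = (-7, -4)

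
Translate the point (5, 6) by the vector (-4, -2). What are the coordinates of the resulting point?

Translation by (-4, -2) (homogeneous matrix [[1, 0, -4], [0, 1, -2], [0, 0, 1]]):
x' = 5 + -4 = 1
y' = 6 + -2 = 4
Result: (1, 4)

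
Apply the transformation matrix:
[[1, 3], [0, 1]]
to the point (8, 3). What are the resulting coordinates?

Matrix multiplication:
[[1, 3], [0, 1]] × [8, 3]ᵀ
= [(1)(8) + (3)(3), (0)(8) + (1)(3)]ᵀ
= [17, 3]ᵀ
Result: (17, 3)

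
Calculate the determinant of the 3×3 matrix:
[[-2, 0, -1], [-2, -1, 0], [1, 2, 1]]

Expansion along first row:
det = -2·det([[-1,0],[2,1]]) - 0·det([[-2,0],[1,1]]) + -1·det([[-2,-1],[1,2]])
    = -2·(-1·1 - 0·2) - 0·(-2·1 - 0·1) + -1·(-2·2 - -1·1)
    = -2·-1 - 0·-2 + -1·-3
    = 2 + 0 + 3 = 5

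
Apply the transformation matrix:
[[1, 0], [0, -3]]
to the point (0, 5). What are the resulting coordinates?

Matrix multiplication:
[[1, 0], [0, -3]] × [0, 5]ᵀ
= [(1)(0) + (0)(5), (0)(0) + (-3)(5)]ᵀ
= [0, -15]ᵀ
Result: (0, -15)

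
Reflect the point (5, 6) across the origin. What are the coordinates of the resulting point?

Reflection across origin: (5, 6) → (-5, -6)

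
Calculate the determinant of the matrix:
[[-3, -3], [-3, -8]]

For a 2×2 matrix [[a, b], [c, d]], det = ad - bc
det = (-3)(-8) - (-3)(-3) = 24 - 9 = 15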